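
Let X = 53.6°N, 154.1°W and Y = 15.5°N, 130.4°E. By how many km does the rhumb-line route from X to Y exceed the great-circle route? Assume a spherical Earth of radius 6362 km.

218 km

Great circle: cos σ = sin φ₁ sin φ₂ + cos φ₁ cos φ₂ cos Δλ,  σ = 1.2044 rad → d_gc = 7662.2 km
Rhumb line: Δψ = -0.8385, q = Δφ/Δψ = 0.7931, d_rh = R√(Δφ²+q²Δλ²) = 7880.5 km
Excess = 7880.5 − 7662.2 = 218.3 ≈ 218 km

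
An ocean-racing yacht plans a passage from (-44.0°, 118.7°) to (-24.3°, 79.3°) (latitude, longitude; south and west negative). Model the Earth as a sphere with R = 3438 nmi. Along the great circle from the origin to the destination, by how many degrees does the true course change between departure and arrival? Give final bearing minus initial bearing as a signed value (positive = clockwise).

Initial bearing θ₁ = atan2(sin Δλ cos φ₂, cos φ₁ sin φ₂ − sin φ₁ cos φ₂ cos Δλ) = 288.47°
Final bearing θ₂ = (initial bearing from the destination back to the start) + 180° = 311.53°
Δθ = θ₂ − θ₁ = +23.1°

+23.1°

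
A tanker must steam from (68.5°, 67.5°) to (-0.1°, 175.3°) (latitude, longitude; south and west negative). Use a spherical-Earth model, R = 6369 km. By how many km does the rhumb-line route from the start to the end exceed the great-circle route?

Great circle: cos σ = sin φ₁ sin φ₂ + cos φ₁ cos φ₂ cos Δλ,  σ = 1.6847 rad → d_gc = 10729.88 km
Rhumb line: Δψ = -1.6632, q = Δφ/Δψ = 0.7199, d_rh = R√(Δφ²+q²Δλ²) = 11513.44 km
Excess = 11513.44 − 10729.88 = 783.56 ≈ 784 km

784 km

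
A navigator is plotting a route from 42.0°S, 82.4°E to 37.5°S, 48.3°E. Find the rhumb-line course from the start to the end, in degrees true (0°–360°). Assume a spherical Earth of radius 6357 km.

Meridional parts: M(φ₁)=-0.8092, M(φ₂)=-0.7070 → ΔM = +0.1022;  Δλ = -0.5952 rad
tan C = Δλ / ΔM = -5.8225 → C = 279.75°

279.7°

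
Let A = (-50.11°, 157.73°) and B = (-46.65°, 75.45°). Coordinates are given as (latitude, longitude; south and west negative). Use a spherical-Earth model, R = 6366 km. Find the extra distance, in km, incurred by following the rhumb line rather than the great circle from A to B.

Great circle: cos σ = sin φ₁ sin φ₂ + cos φ₁ cos φ₂ cos Δλ,  σ = 0.9058 rad → d_gc = 5766.1 km
Rhumb line: Δψ = +0.0910, q = Δφ/Δψ = 0.6638, d_rh = R√(Δφ²+q²Δλ²) = 6080.9 km
Excess = 6080.9 − 5766.1 = 314.8 ≈ 315 km

315 km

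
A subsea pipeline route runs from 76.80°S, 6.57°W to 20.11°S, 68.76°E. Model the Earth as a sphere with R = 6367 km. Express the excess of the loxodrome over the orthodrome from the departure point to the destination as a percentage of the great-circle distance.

4.6%

Great circle: σ = 1.1712 rad → d_gc = Rσ = 7457.05 km
Rhumb: Δφ = +0.9894, Δλ = +1.3148, Δψ = +1.7983, q = Δφ/Δψ = 0.5502 → d_rh = R√(Δφ²+q²Δλ²) = 7803.79 km
Excess = (7803.79 − 7457.05) / 7457.05 = 346.74 / 7457.05 = 4.6498% ≈ 4.6%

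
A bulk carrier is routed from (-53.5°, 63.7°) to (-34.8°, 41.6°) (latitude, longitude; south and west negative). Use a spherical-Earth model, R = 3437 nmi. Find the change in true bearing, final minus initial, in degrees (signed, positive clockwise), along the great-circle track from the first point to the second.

+15.7°

Initial bearing θ₁ = atan2(sin Δλ cos φ₂, cos φ₁ sin φ₂ − sin φ₁ cos φ₂ cos Δλ) = 311.37°
Final bearing θ₂ = (initial bearing from the destination back to the start) + 180° = 327.07°
Δθ = θ₂ − θ₁ = +15.7°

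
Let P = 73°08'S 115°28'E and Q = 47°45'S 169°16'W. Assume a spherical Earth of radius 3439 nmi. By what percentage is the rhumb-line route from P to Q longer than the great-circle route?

Great circle: σ = 0.7106 rad → d_gc = Rσ = 2443.7 nmi
Rhumb: Δφ = +0.4430, Δλ = +1.3137, Δψ = +0.9578, q = Δφ/Δψ = 0.4625 → d_rh = R√(Δφ²+q²Δλ²) = 2586.0 nmi
Excess = (2586.0 − 2443.7) / 2443.7 = 142.3 / 2443.7 = 5.82% ≈ 5.8%

5.8%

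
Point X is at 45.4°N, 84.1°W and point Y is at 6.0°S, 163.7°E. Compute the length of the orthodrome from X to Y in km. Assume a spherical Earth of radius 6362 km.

12189 km

Haversine: a = sin²(Δφ/2)+cos φ₁ cos φ₂ sin²(Δλ/2) = 0.66914;  σ = 2·atan2(√a,√(1−a))
σ = 109.772° → d = Rσ = 6362·1.91588 = 12189 km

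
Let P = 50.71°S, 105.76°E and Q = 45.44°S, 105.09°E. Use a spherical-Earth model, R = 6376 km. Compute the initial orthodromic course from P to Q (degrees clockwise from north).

354.9°

θ = atan2( sin Δλ·cos φ₂ ,  cos φ₁ sin φ₂ − sin φ₁ cos φ₂ cos Δλ )
  = atan2(-0.0082, +0.0918) = 354.89°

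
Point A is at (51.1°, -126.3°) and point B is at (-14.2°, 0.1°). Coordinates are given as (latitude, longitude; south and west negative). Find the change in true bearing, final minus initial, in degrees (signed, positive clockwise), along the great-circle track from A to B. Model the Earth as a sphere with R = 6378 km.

At departure: θ₁ = atan2(sin Δλ cos φ₂, cos φ₁ sin φ₂ − sin φ₁ cos φ₂ cos Δλ) = 69.38°
At arrival: θ₂ = atan2(sin Δλ cos φ₁, −cos φ₂ sin φ₁ + sin φ₂ cos φ₁ cos Δλ) = 142.68°
Δθ = θ₂ − θ₁ = +73.3°

+73.3°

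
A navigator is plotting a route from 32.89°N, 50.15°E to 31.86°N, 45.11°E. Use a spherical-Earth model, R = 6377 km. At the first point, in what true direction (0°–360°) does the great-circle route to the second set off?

N = sin Δλ·cos φ₂ = -0.0746;  D = cos φ₁ sin φ₂ − sin φ₁ cos φ₂ cos Δλ = -0.0162
initial course = atan2(N, D) = 257.76°

257.8°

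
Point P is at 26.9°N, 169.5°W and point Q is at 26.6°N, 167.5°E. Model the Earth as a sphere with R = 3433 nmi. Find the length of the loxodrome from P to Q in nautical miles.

1231 nmi

Δψ = ln[tan(π/4+φ₂/2)/tan(π/4+φ₁/2)] = -0.0059;  Δφ = -0.0052 rad,  Δλ = -0.4014 rad
q = Δφ/Δψ = 0.8930
d = R·√(Δφ² + q²Δλ²) = 3433·0.35850 = 1231 nmi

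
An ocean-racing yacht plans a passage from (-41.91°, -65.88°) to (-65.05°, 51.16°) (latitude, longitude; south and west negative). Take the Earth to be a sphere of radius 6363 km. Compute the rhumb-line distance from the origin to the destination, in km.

Rhumb course C = atan2(Δλ, Δψ) with Δψ = ln[tan(π/4+φ₂/2)/tan(π/4+φ₁/2)] = -0.7015, Δλ = +2.0427 → C = 108.95°
d = R·|Δφ| / |cos C| = 6363·0.40387 / 0.32478 = 7912 km

7912 km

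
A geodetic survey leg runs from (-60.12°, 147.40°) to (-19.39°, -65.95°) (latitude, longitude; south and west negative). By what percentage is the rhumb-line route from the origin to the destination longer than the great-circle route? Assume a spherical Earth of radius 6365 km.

Great circle: σ = 1.6757 rad → d_gc = Rσ = 10665.6 km
Rhumb: Δφ = +0.7109, Δλ = +2.5595, Δψ = +0.9761, q = Δφ/Δψ = 0.7283 → d_rh = R√(Δφ²+q²Δλ²) = 12698.3 km
Excess = (12698.3 − 10665.6) / 10665.6 = 2032.7 / 10665.6 = 19.06% ≈ 19.1%

19.1%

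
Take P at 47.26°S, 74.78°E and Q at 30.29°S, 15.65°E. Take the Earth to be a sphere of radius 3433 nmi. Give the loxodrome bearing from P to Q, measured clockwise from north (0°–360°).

Δψ = ln[tan(π/4+φ₂/2)/tan(π/4+φ₁/2)] = +0.3831
Δλ = -1.0320 rad (taken the short way round)
course = atan2(Δλ, Δψ) = 290.37°

290.4°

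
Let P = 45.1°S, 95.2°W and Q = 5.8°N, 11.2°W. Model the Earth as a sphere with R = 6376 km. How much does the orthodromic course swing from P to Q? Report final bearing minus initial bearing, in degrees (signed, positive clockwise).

At departure: θ₁ = atan2(sin Δλ cos φ₂, cos φ₁ sin φ₂ − sin φ₁ cos φ₂ cos Δλ) = 81.66°
At arrival: θ₂ = atan2(sin Δλ cos φ₁, −cos φ₂ sin φ₁ + sin φ₂ cos φ₁ cos Δλ) = 44.59°
Δθ = θ₂ − θ₁ = -37.1°

-37.1°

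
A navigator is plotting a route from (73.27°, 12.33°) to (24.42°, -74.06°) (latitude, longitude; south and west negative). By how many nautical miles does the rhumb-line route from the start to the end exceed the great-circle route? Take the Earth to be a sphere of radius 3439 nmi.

Great circle: cos σ = sin φ₁ sin φ₂ + cos φ₁ cos φ₂ cos Δλ,  σ = 1.1457 rad → d_gc = 3940.0 nmi
Rhumb line: Δψ = -1.4773, q = Δφ/Δψ = 0.5771, d_rh = R√(Δφ²+q²Δλ²) = 4189.6 nmi
Excess = 4189.6 − 3940.0 = 249.6 ≈ 250 nmi

250 nmi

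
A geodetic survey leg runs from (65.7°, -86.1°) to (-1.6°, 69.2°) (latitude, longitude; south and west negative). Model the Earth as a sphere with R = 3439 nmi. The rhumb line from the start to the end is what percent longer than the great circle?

Great circle: σ = 1.9814 rad → d_gc = Rσ = 6814.0 nmi
Rhumb: Δφ = -1.1746, Δλ = +2.7105, Δψ = -1.5637, q = Δφ/Δψ = 0.7512 → d_rh = R√(Δφ²+q²Δλ²) = 8083.7 nmi
Excess = (8083.7 − 6814.0) / 6814.0 = 1269.7 / 6814.0 = 18.63% ≈ 18.6%

18.6%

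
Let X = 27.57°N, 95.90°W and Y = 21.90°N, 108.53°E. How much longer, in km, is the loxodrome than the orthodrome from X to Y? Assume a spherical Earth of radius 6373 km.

1796 km

Great circle: cos σ = sin φ₁ sin φ₂ + cos φ₁ cos φ₂ cos Δλ,  σ = 2.1849 rad → d_gc = 13924.2 km
Rhumb line: Δψ = -0.1090, q = Δφ/Δψ = 0.9077, d_rh = R√(Δφ²+q²Δλ²) = 15719.9 km
Excess = 15719.9 − 13924.2 = 1795.7 ≈ 1796 km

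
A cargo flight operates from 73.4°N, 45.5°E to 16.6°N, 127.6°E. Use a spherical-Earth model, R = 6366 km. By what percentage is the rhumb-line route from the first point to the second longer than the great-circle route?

Great circle: σ = 1.2541 rad → d_gc = Rσ = 7983.7 km
Rhumb: Δφ = -0.9913, Δλ = +1.4329, Δψ = -1.6311, q = Δφ/Δψ = 0.6078 → d_rh = R√(Δφ²+q²Δλ²) = 8400.3 km
Excess = (8400.3 − 7983.7) / 7983.7 = 416.6 / 7983.7 = 5.22% ≈ 5.2%

5.2%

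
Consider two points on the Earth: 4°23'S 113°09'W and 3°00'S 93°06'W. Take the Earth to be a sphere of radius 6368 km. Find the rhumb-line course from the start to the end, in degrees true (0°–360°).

86.0°

Meridional parts: M(φ₁)=-0.0766, M(φ₂)=-0.0524 → ΔM = +0.0242;  Δλ = +0.3499 rad
tan C = Δλ / ΔM = +14.4635 → C = 86.04°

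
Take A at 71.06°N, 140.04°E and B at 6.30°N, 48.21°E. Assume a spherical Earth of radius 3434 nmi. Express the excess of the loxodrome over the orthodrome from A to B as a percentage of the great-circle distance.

Great circle: σ = 1.4772 rad → d_gc = Rσ = 5072.6 nmi
Rhumb: Δφ = -1.1303, Δλ = -1.6027, Δψ = -1.6808, q = Δφ/Δψ = 0.6725 → d_rh = R√(Δφ²+q²Δλ²) = 5363.2 nmi
Excess = (5363.2 − 5072.6) / 5072.6 = 290.6 / 5072.6 = 5.73% ≈ 5.7%

5.7%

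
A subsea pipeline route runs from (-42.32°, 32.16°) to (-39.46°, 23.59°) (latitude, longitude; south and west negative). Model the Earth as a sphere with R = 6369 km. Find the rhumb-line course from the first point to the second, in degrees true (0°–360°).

Δψ = ln[tan(π/4+φ₂/2)/tan(π/4+φ₁/2)] = +0.0660
Δλ = -0.1496 rad (taken the short way round)
course = atan2(Δλ, Δψ) = 293.82°

293.8°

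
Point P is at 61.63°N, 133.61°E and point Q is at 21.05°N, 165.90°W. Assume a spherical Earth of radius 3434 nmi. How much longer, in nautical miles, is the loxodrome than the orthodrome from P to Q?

Great circle: cos σ = sin φ₁ sin φ₂ + cos φ₁ cos φ₂ cos Δλ,  σ = 1.0069 rad → d_gc = 3457.7 nmi
Rhumb line: Δψ = -0.9994, q = Δφ/Δψ = 0.7087, d_rh = R√(Δφ²+q²Δλ²) = 3537.9 nmi
Excess = 3537.9 − 3457.7 = 80.2 ≈ 80 nmi

80 nmi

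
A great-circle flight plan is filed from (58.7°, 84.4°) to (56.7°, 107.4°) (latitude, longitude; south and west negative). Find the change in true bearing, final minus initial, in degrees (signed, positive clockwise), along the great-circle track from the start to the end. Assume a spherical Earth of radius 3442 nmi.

+19.5°

At departure: θ₁ = atan2(sin Δλ cos φ₂, cos φ₁ sin φ₂ − sin φ₁ cos φ₂ cos Δλ) = 89.36°
At arrival: θ₂ = atan2(sin Δλ cos φ₁, −cos φ₂ sin φ₁ + sin φ₂ cos φ₁ cos Δλ) = 108.88°
Δθ = θ₂ − θ₁ = +19.5°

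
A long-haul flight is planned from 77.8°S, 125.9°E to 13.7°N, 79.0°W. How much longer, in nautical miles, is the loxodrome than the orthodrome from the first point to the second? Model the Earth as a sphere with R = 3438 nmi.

Great circle: cos σ = sin φ₁ sin φ₂ + cos φ₁ cos φ₂ cos Δλ,  σ = 2.0017 rad → d_gc = 6881.9 nmi
Rhumb line: Δψ = +2.4776, q = Δφ/Δψ = 0.6446, d_rh = R√(Δφ²+q²Δλ²) = 8132.1 nmi
Excess = 8132.1 − 6881.9 = 1250.2 ≈ 1250 nmi

1250 nmi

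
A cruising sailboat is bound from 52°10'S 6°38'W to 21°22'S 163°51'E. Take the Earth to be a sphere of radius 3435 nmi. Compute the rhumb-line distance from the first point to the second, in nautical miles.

Δψ = ln[tan(π/4+φ₂/2)/tan(π/4+φ₁/2)] = +0.6890;  Δφ = +0.5376 rad,  Δλ = +2.9755 rad
q = Δφ/Δψ = 0.7802
d = R·√(Δφ² + q²Δλ²) = 3435·2.38286 = 8185 nmi

8185 nmi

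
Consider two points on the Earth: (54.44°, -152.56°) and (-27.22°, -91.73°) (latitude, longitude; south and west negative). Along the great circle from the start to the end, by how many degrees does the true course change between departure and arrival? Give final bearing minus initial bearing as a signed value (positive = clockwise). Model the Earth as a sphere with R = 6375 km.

+20.7°

Initial bearing θ₁ = atan2(sin Δλ cos φ₂, cos φ₁ sin φ₂ − sin φ₁ cos φ₂ cos Δλ) = 128.54°
Final bearing θ₂ = (initial bearing from the destination back to the start) + 180° = 149.24°
Δθ = θ₂ − θ₁ = +20.7°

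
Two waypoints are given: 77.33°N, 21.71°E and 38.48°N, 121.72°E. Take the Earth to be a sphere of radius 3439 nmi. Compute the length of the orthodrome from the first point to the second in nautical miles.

3286 nmi

Haversine: a = sin²(Δφ/2)+cos φ₁ cos φ₂ sin²(Δλ/2) = 0.21138;  σ = 2·atan2(√a,√(1−a))
σ = 54.743° → d = Rσ = 3439·0.95545 = 3286 nmi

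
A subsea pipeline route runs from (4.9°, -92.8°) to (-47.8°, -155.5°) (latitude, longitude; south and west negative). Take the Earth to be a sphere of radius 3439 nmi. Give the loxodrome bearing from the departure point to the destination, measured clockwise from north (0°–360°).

Δψ = ln[tan(π/4+φ₂/2)/tan(π/4+φ₁/2)] = -1.0379
Δλ = -1.0943 rad (taken the short way round)
course = atan2(Δλ, Δψ) = 226.52°

226.5°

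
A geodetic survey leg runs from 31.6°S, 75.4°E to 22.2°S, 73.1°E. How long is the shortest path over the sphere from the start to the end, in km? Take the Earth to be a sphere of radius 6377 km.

cos σ = sin φ₁ sin φ₂ + cos φ₁ cos φ₂ cos Δλ
      = sin(-31.60°)sin(-22.20°) + cos(-31.60°)cos(-22.20°)cos(-2.30°) = 0.9859
σ = 9.620° → d = Rσ = 6377·0.16791 = 1071 km

1071 km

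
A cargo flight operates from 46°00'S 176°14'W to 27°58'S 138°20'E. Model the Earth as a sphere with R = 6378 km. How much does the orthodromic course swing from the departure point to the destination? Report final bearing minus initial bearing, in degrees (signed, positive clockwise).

+28.6°

Initial bearing θ₁ = atan2(sin Δλ cos φ₂, cos φ₁ sin φ₂ − sin φ₁ cos φ₂ cos Δλ) = 280.80°
Final bearing θ₂ = (initial bearing from the destination back to the start) + 180° = 309.42°
Δθ = θ₂ − θ₁ = +28.6°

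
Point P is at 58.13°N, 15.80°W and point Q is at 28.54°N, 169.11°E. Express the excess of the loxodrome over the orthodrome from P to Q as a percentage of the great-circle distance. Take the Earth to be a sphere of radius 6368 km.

36.0%

Great circle: σ = 1.6272 rad → d_gc = Rσ = 10362.1 km
Rhumb: Δφ = -0.5164, Δλ = -3.0559, Δψ = -0.7334, q = Δφ/Δψ = 0.7042 → d_rh = R√(Δφ²+q²Δλ²) = 14093.1 km
Excess = (14093.1 − 10362.1) / 10362.1 = 3731.0 / 10362.1 = 36.01% ≈ 36.0%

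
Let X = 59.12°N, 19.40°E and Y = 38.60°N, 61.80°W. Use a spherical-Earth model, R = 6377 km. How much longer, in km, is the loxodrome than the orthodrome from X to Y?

321 km

Great circle: cos σ = sin φ₁ sin φ₂ + cos φ₁ cos φ₂ cos Δλ,  σ = 0.9313 rad → d_gc = 5938.8 km
Rhumb line: Δψ = -0.5553, q = Δφ/Δψ = 0.6449, d_rh = R√(Δφ²+q²Δλ²) = 6260.2 km
Excess = 6260.2 − 5938.8 = 321.4 ≈ 321 km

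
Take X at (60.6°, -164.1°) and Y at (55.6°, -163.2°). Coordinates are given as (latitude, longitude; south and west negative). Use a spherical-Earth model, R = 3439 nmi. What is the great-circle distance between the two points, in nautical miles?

Haversine: a = sin²(Δφ/2)+cos φ₁ cos φ₂ sin²(Δλ/2) = 0.00192;  σ = 2·atan2(√a,√(1−a))
σ = 5.022° → d = Rσ = 3439·0.08766 = 301 nmi

301 nmi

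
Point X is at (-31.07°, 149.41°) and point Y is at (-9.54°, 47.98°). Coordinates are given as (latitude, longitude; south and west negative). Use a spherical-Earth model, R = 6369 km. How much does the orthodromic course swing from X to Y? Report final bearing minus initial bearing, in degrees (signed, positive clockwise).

+46.7°

Initial bearing θ₁ = atan2(sin Δλ cos φ₂, cos φ₁ sin φ₂ − sin φ₁ cos φ₂ cos Δλ) = 255.90°
Final bearing θ₂ = (initial bearing from the destination back to the start) + 180° = 302.61°
Δθ = θ₂ − θ₁ = +46.7°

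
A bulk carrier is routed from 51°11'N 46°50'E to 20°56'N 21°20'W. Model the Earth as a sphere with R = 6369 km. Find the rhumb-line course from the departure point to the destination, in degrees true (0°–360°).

Meridional parts: M(φ₁)=+1.0432, M(φ₂)=+0.3738 → ΔM = -0.6695;  Δλ = -1.1897 rad
tan C = Δλ / ΔM = +1.7772 → C = 240.63°

240.6°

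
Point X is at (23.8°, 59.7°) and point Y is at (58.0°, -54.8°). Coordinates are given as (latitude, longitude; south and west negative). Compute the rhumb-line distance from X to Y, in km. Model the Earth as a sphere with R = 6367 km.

9998 km

Δψ = ln[tan(π/4+φ₂/2)/tan(π/4+φ₁/2)] = +0.8213;  Δφ = +0.5969 rad,  Δλ = -1.9984 rad
q = Δφ/Δψ = 0.7268
d = R·√(Δφ² + q²Δλ²) = 6367·1.57029 = 9998 km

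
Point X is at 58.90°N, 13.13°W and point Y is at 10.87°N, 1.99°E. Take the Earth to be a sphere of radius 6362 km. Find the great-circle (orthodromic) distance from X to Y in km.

cos σ = sin φ₁ sin φ₂ + cos φ₁ cos φ₂ cos Δλ
      = sin(58.90°)sin(10.87°) + cos(58.90°)cos(10.87°)cos(15.12°) = 0.6512
σ = 49.369° → d = Rσ = 6362·0.86166 = 5482 km

5482 km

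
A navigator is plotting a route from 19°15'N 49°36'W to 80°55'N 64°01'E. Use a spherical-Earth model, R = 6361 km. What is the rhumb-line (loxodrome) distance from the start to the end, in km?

Rhumb course C = atan2(Δλ, Δψ) with Δψ = ln[tan(π/4+φ₂/2)/tan(π/4+φ₁/2)] = +2.1904, Δλ = +1.9830 → C = 42.16°
d = R·|Δφ| / |cos C| = 6361·1.07629 / 0.74133 = 9235 km

9235 km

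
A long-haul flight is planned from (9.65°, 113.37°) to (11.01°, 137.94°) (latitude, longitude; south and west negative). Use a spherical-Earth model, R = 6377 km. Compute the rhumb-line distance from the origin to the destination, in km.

2694 km

Rhumb course C = atan2(Δλ, Δψ) with Δψ = ln[tan(π/4+φ₂/2)/tan(π/4+φ₁/2)] = +0.0241, Δλ = +0.4288 → C = 86.78°
d = R·|Δφ| / |cos C| = 6377·0.02374 / 0.05618 = 2694 km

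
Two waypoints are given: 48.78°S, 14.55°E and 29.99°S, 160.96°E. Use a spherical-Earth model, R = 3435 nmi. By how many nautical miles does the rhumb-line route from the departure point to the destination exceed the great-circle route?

Great circle: cos σ = sin φ₁ sin φ₂ + cos φ₁ cos φ₂ cos Δλ,  σ = 1.6704 rad → d_gc = 5737.9 nmi
Rhumb line: Δψ = +0.4289, q = Δφ/Δψ = 0.7647, d_rh = R√(Δφ²+q²Δλ²) = 6806.0 nmi
Excess = 6806.0 − 5737.9 = 1068.1 ≈ 1068 nmi

1068 nmi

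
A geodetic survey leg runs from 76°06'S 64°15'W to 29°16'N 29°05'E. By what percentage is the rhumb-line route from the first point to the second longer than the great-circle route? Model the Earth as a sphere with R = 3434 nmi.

Great circle: σ = 2.0792 rad → d_gc = Rσ = 7139.8 nmi
Rhumb: Δφ = +1.8390, Δλ = +1.6290, Δψ = +2.6391, q = Δφ/Δψ = 0.6968 → d_rh = R√(Δφ²+q²Δλ²) = 7421.2 nmi
Excess = (7421.2 − 7139.8) / 7139.8 = 281.4 / 7139.8 = 3.94% ≈ 3.9%

3.9%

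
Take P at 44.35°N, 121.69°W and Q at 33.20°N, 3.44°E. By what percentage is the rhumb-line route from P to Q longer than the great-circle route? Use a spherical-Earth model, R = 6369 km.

Great circle: σ = 1.5323 rad → d_gc = Rσ = 9759.4 km
Rhumb: Δφ = -0.1946, Δλ = +2.1839, Δψ = -0.2505, q = Δφ/Δψ = 0.7768 → d_rh = R√(Δφ²+q²Δλ²) = 10875.5 km
Excess = (10875.5 − 9759.4) / 9759.4 = 1116.1 / 9759.4 = 11.44% ≈ 11.4%

11.4%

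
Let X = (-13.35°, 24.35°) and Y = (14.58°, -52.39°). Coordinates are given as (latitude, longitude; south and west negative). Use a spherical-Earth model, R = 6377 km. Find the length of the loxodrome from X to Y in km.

9009 km

Δψ = ln[tan(π/4+φ₂/2)/tan(π/4+φ₁/2)] = +0.4924;  Δφ = +0.4875 rad,  Δλ = -1.3394 rad
q = Δφ/Δψ = 0.9900
d = R·√(Δφ² + q²Δλ²) = 6377·1.41273 = 9009 km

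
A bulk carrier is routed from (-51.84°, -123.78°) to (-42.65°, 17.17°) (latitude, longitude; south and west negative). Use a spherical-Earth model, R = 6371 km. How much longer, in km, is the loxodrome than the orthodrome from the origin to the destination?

1795 km

Great circle: cos σ = sin φ₁ sin φ₂ + cos φ₁ cos φ₂ cos Δλ,  σ = 1.3900 rad → d_gc = 8855.7 km
Rhumb line: Δψ = +0.2371, q = Δφ/Δψ = 0.6764, d_rh = R√(Δφ²+q²Δλ²) = 10650.7 km
Excess = 10650.7 − 8855.7 = 1795.0 ≈ 1795 km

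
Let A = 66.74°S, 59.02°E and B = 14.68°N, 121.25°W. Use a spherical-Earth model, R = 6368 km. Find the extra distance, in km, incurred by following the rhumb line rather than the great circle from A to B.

3667 km

Great circle: cos σ = sin φ₁ sin φ₂ + cos φ₁ cos φ₂ cos Δλ,  σ = 2.2330 rad → d_gc = 14219.5 km
Rhumb line: Δψ = +1.8398, q = Δφ/Δψ = 0.7724, d_rh = R√(Δφ²+q²Δλ²) = 17886.7 km
Excess = 17886.7 − 14219.5 = 3667.2 ≈ 3667 km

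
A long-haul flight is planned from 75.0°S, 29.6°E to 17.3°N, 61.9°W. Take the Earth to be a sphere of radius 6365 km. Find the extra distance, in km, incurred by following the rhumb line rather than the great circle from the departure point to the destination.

528 km

Great circle: cos σ = sin φ₁ sin φ₂ + cos φ₁ cos φ₂ cos Δλ,  σ = 1.8689 rad → d_gc = 11895.6 km
Rhumb line: Δψ = +2.3342, q = Δφ/Δψ = 0.6901, d_rh = R√(Δφ²+q²Δλ²) = 12423.7 km
Excess = 12423.7 − 11895.6 = 528.1 ≈ 528 km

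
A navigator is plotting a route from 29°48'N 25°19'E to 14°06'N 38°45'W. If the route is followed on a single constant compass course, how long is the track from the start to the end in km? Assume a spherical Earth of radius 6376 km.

Rhumb course C = atan2(Δλ, Δψ) with Δψ = ln[tan(π/4+φ₂/2)/tan(π/4+φ₁/2)] = -0.2967, Δλ = -1.1182 → C = 255.14°
d = R·|Δφ| / |cos C| = 6376·0.27402 / 0.25644 = 6813 km

6813 km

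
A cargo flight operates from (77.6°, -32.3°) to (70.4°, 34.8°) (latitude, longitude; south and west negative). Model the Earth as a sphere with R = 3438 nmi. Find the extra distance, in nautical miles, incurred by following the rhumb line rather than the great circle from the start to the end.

61 nmi

Great circle: cos σ = sin φ₁ sin φ₂ + cos φ₁ cos φ₂ cos Δλ,  σ = 0.3236 rad → d_gc = 1112.4 nmi
Rhumb line: Δψ = -0.4637, q = Δφ/Δψ = 0.2710, d_rh = R√(Δφ²+q²Δλ²) = 1173.5 nmi
Excess = 1173.5 − 1112.4 = 61.1 ≈ 61 nmi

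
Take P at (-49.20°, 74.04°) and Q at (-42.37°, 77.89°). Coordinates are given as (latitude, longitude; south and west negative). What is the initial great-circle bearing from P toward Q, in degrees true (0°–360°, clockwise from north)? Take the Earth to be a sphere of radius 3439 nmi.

θ = atan2( sin Δλ·cos φ₂ ,  cos φ₁ sin φ₂ − sin φ₁ cos φ₂ cos Δλ )
  = atan2(+0.0496, +0.1177) = 22.86°

22.9°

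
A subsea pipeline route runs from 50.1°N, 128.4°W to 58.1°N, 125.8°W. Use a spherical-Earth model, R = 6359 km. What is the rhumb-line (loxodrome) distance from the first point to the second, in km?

Rhumb course C = atan2(Δλ, Δψ) with Δψ = ln[tan(π/4+φ₂/2)/tan(π/4+φ₁/2)] = +0.2391, Δλ = +0.0454 → C = 10.75°
d = R·|Δφ| / |cos C| = 6359·0.13963 / 0.98246 = 904 km

904 km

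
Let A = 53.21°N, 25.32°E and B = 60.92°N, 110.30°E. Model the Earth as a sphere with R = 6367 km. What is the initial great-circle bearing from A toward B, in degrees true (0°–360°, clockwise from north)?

N = sin Δλ·cos φ₂ = +0.4842;  D = cos φ₁ sin φ₂ − sin φ₁ cos φ₂ cos Δλ = +0.4893
initial course = atan2(N, D) = 44.70°

44.7°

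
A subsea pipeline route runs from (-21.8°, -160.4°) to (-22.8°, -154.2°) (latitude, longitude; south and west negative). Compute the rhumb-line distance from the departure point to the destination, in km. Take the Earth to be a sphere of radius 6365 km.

Δψ = ln[tan(π/4+φ₂/2)/tan(π/4+φ₁/2)] = -0.0189;  Δφ = -0.0175 rad,  Δλ = +0.1082 rad
q = Δφ/Δψ = 0.9252
d = R·√(Δφ² + q²Δλ²) = 6365·0.10163 = 647 km

647 km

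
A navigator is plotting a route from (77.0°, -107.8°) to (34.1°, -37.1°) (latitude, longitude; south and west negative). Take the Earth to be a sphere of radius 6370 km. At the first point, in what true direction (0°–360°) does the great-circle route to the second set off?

θ = atan2( sin Δλ·cos φ₂ ,  cos φ₁ sin φ₂ − sin φ₁ cos φ₂ cos Δλ )
  = atan2(+0.7815, -0.1406) = 100.20°

100.2°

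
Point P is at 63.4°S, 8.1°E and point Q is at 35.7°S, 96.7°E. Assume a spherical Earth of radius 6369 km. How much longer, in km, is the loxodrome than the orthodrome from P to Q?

Great circle: cos σ = sin φ₁ sin φ₂ + cos φ₁ cos φ₂ cos Δλ,  σ = 1.0114 rad → d_gc = 6441.7 km
Rhumb line: Δψ = +0.7745, q = Δφ/Δψ = 0.6243, d_rh = R√(Δφ²+q²Δλ²) = 6876.1 km
Excess = 6876.1 − 6441.7 = 434.4 ≈ 434 km

434 km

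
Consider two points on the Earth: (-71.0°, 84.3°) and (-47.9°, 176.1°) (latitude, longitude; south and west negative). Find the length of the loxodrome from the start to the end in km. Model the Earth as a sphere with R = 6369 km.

5567 km

Δψ = ln[tan(π/4+φ₂/2)/tan(π/4+φ₁/2)] = +0.8329;  Δφ = +0.4032 rad,  Δλ = +1.6022 rad
q = Δφ/Δψ = 0.4841
d = R·√(Δφ² + q²Δλ²) = 6369·0.87414 = 5567 km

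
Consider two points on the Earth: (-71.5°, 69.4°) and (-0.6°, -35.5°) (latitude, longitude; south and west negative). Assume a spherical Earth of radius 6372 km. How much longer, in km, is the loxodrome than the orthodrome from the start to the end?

Great circle: cos σ = sin φ₁ sin φ₂ + cos φ₁ cos φ₂ cos Δλ,  σ = 1.6425 rad → d_gc = 10466.1 km
Rhumb line: Δψ = +1.8044, q = Δφ/Δψ = 0.6858, d_rh = R√(Δφ²+q²Δλ²) = 11233.1 km
Excess = 11233.1 − 10466.1 = 767.0 ≈ 767 km

767 km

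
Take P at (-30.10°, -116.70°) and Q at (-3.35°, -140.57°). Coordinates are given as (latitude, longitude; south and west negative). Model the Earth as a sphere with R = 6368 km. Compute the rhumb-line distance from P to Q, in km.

3893 km

Δψ = ln[tan(π/4+φ₂/2)/tan(π/4+φ₁/2)] = +0.4928;  Δφ = +0.4669 rad,  Δλ = -0.4166 rad
q = Δφ/Δψ = 0.9474
d = R·√(Δφ² + q²Δλ²) = 6368·0.61135 = 3893 km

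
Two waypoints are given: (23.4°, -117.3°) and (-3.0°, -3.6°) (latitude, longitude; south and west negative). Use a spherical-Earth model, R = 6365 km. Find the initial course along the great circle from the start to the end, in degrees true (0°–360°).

83.1°

θ = atan2( sin Δλ·cos φ₂ ,  cos φ₁ sin φ₂ − sin φ₁ cos φ₂ cos Δλ )
  = atan2(+0.9144, +0.1114) = 83.06°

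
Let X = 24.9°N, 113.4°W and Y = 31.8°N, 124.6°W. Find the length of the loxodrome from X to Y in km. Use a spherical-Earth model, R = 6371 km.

Rhumb course C = atan2(Δλ, Δψ) with Δψ = ln[tan(π/4+φ₂/2)/tan(π/4+φ₁/2)] = +0.1370, Δλ = -0.1955 → C = 305.02°
d = R·|Δφ| / |cos C| = 6371·0.12043 / 0.57385 = 1337 km

1337 km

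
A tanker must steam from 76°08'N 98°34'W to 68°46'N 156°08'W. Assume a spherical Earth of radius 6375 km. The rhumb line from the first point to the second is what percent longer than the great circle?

3.9%

Great circle: σ = 0.3127 rad → d_gc = Rσ = 1993.6 km
Rhumb: Δφ = -0.1286, Δλ = -1.0047, Δψ = -0.4327, q = Δφ/Δψ = 0.2971 → d_rh = R√(Δφ²+q²Δλ²) = 2072.1 km
Excess = (2072.1 − 1993.6) / 1993.6 = 78.5 / 1993.6 = 3.94% ≈ 3.9%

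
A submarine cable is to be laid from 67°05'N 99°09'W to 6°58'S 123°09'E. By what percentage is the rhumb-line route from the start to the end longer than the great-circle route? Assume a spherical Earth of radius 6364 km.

12.3%

Great circle: σ = 1.9797 rad → d_gc = Rσ = 12598.8 km
Rhumb: Δφ = -1.2924, Δλ = -2.4033, Δψ = -1.7179, q = Δφ/Δψ = 0.7523 → d_rh = R√(Δφ²+q²Δλ²) = 14143.7 km
Excess = (14143.7 − 12598.8) / 12598.8 = 1544.9 / 12598.8 = 12.26% ≈ 12.3%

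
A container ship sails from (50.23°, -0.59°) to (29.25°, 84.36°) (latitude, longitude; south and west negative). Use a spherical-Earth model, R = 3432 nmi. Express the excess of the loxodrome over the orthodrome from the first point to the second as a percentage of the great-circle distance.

Great circle: σ = 1.1322 rad → d_gc = Rσ = 3885.6 nmi
Rhumb: Δφ = -0.3662, Δλ = +1.4827, Δψ = -0.4827, q = Δφ/Δψ = 0.7586 → d_rh = R√(Δφ²+q²Δλ²) = 4059.5 nmi
Excess = (4059.5 − 3885.6) / 3885.6 = 173.9 / 3885.6 = 4.48% ≈ 4.5%

4.5%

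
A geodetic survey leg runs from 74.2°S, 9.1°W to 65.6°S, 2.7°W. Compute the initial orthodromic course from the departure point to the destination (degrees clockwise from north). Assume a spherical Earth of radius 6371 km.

17.4°

θ = atan2( sin Δλ·cos φ₂ ,  cos φ₁ sin φ₂ − sin φ₁ cos φ₂ cos Δλ )
  = atan2(+0.0460, +0.1471) = 17.39°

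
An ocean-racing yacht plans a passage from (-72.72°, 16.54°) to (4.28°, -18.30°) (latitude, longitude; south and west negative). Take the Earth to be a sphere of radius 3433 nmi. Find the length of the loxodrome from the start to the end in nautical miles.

Δψ = ln[tan(π/4+φ₂/2)/tan(π/4+φ₁/2)] = +1.9590;  Δφ = +1.3439 rad,  Δλ = -0.6081 rad
q = Δφ/Δψ = 0.6860
d = R·√(Δφ² + q²Δλ²) = 3433·1.40716 = 4831 nmi

4831 nmi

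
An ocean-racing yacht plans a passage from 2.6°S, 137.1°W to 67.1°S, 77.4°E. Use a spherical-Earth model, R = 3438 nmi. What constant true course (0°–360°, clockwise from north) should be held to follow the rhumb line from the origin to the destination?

238.6°

Meridional parts: M(φ₁)=-0.0454, M(φ₂)=-1.5968 → ΔM = -1.5514;  Δλ = -2.5395 rad
tan C = Δλ / ΔM = +1.6369 → C = 238.58°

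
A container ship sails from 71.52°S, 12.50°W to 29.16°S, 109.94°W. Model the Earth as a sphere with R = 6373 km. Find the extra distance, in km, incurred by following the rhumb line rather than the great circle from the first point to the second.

617 km

Great circle: cos σ = sin φ₁ sin φ₂ + cos φ₁ cos φ₂ cos Δλ,  σ = 1.1304 rad → d_gc = 7204.1 km
Rhumb line: Δψ = +1.2835, q = Δφ/Δψ = 0.5760, d_rh = R√(Δφ²+q²Δλ²) = 7821.4 km
Excess = 7821.4 − 7204.1 = 617.3 ≈ 617 km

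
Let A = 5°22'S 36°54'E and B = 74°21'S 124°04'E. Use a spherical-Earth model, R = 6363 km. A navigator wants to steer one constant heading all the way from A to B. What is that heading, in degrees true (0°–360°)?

141.2°

Δψ = ln[tan(π/4+φ₂/2)/tan(π/4+φ₁/2)] = -1.8909
Δλ = +1.5213 rad (taken the short way round)
course = atan2(Δλ, Δψ) = 141.18°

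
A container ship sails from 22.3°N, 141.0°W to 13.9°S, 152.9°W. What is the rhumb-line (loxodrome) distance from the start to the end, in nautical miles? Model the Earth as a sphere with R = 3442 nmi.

Rhumb course C = atan2(Δλ, Δψ) with Δψ = ln[tan(π/4+φ₂/2)/tan(π/4+φ₁/2)] = -0.6444, Δλ = -0.2077 → C = 197.86°
d = R·|Δφ| / |cos C| = 3442·0.63181 / 0.95179 = 2285 nmi

2285 nmi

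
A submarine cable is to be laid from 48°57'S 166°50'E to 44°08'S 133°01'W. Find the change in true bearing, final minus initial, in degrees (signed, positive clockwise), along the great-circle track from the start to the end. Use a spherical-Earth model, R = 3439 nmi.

-45.6°

Initial bearing θ₁ = atan2(sin Δλ cos φ₂, cos φ₁ sin φ₂ − sin φ₁ cos φ₂ cos Δλ) = 106.80°
Final bearing θ₂ = (initial bearing from the destination back to the start) + 180° = 61.16°
Δθ = θ₂ − θ₁ = -45.6°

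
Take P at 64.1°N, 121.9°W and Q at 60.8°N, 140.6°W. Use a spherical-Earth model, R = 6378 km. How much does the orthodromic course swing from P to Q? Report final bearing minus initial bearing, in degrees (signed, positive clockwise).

-16.6°

At departure: θ₁ = atan2(sin Δλ cos φ₂, cos φ₁ sin φ₂ − sin φ₁ cos φ₂ cos Δλ) = 257.60°
At arrival: θ₂ = atan2(sin Δλ cos φ₁, −cos φ₂ sin φ₁ + sin φ₂ cos φ₁ cos Δλ) = 240.98°
Δθ = θ₂ − θ₁ = -16.6°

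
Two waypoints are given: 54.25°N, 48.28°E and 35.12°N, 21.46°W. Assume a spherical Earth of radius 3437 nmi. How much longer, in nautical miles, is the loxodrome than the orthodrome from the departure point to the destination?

Great circle: cos σ = sin φ₁ sin φ₂ + cos φ₁ cos φ₂ cos Δλ,  σ = 0.8862 rad → d_gc = 3045.8 nmi
Rhumb line: Δψ = -0.4762, q = Δφ/Δψ = 0.7011, d_rh = R√(Δφ²+q²Δλ²) = 3149.5 nmi
Excess = 3149.5 − 3045.8 = 103.7 ≈ 104 nmi

104 nmi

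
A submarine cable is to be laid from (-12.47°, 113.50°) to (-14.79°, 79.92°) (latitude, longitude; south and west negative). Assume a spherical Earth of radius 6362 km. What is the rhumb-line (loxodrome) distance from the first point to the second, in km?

Δψ = ln[tan(π/4+φ₂/2)/tan(π/4+φ₁/2)] = -0.0417;  Δφ = -0.0405 rad,  Δλ = -0.5861 rad
q = Δφ/Δψ = 0.9718
d = R·√(Δφ² + q²Δλ²) = 6362·0.57097 = 3633 km

3633 km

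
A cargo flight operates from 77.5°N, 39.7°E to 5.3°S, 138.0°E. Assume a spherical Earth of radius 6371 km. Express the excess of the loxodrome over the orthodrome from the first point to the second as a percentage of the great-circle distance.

Great circle: σ = 1.6924 rad → d_gc = Rσ = 10782.2 km
Rhumb: Δφ = -1.4451, Δλ = +1.7157, Δψ = -2.3043, q = Δφ/Δψ = 0.6271 → d_rh = R√(Δφ²+q²Δλ²) = 11478.6 km
Excess = (11478.6 − 10782.2) / 10782.2 = 696.4 / 10782.2 = 6.46% ≈ 6.5%

6.5%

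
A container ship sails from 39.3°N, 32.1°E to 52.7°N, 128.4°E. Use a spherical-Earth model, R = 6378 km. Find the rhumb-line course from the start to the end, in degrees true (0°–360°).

78.6°

Meridional parts: M(φ₁)=+0.7470, M(φ₂)=+1.0862 → ΔM = +0.3391;  Δλ = +1.6808 rad
tan C = Δλ / ΔM = +4.9562 → C = 78.59°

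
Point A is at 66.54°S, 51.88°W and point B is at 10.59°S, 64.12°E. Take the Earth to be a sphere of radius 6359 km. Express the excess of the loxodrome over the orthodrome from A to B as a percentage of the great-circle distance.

Great circle: σ = 1.5738 rad → d_gc = Rσ = 10007.5 km
Rhumb: Δφ = +0.9765, Δλ = +2.0246, Δψ = +1.3861, q = Δφ/Δψ = 0.7045 → d_rh = R√(Δφ²+q²Δλ²) = 10992.1 km
Excess = (10992.1 − 10007.5) / 10007.5 = 984.6 / 10007.5 = 9.84% ≈ 9.8%

9.8%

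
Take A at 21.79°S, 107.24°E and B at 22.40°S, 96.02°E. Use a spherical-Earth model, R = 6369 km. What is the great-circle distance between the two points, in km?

1157 km

cos σ = sin φ₁ sin φ₂ + cos φ₁ cos φ₂ cos Δλ
      = sin(-21.79°)sin(-22.40°) + cos(-21.79°)cos(-22.40°)cos(-11.22°) = 0.9835
σ = 10.411° → d = Rσ = 6369·0.18171 = 1157 km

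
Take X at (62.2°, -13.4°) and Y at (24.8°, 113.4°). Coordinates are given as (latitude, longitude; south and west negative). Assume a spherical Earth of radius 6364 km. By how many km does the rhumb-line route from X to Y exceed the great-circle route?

Great circle: cos σ = sin φ₁ sin φ₂ + cos φ₁ cos φ₂ cos Δλ,  σ = 1.4531 rad → d_gc = 9247.5 km
Rhumb line: Δψ = -0.9494, q = Δφ/Δψ = 0.6875, d_rh = R√(Δφ²+q²Δλ²) = 10536.6 km
Excess = 10536.6 − 9247.5 = 1289.1 ≈ 1289 km

1289 km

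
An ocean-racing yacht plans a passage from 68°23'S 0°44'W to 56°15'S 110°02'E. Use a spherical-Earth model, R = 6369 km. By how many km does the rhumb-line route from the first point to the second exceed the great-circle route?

Great circle: cos σ = sin φ₁ sin φ₂ + cos φ₁ cos φ₂ cos Δλ,  σ = 0.7948 rad → d_gc = 5062.1 km
Rhumb line: Δψ = +0.4631, q = Δφ/Δψ = 0.4573, d_rh = R√(Δφ²+q²Δλ²) = 5790.1 km
Excess = 5790.1 − 5062.1 = 728.0 ≈ 728 km

728 km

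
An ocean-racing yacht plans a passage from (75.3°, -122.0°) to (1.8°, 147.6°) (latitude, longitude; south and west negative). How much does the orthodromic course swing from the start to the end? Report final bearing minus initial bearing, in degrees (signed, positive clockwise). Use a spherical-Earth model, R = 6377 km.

Initial bearing θ₁ = atan2(sin Δλ cos φ₂, cos φ₁ sin φ₂ − sin φ₁ cos φ₂ cos Δλ) = 270.84°
Final bearing θ₂ = (initial bearing from the destination back to the start) + 180° = 194.71°
Δθ = θ₂ − θ₁ = -76.1°

-76.1°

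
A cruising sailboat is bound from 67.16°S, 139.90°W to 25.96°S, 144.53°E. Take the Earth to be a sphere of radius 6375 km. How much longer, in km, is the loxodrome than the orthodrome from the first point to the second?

299 km

Great circle: cos σ = sin φ₁ sin φ₂ + cos φ₁ cos φ₂ cos Δλ,  σ = 1.0583 rad → d_gc = 6746.4 km
Rhumb line: Δψ = +1.1301, q = Δφ/Δψ = 0.6363, d_rh = R√(Δφ²+q²Δλ²) = 7045.6 km
Excess = 7045.6 − 6746.4 = 299.2 ≈ 299 km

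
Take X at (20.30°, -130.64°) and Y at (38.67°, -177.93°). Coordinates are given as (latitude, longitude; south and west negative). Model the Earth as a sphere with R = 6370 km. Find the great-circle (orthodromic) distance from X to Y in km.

4945 km

cos σ = sin φ₁ sin φ₂ + cos φ₁ cos φ₂ cos Δλ
      = sin(20.30°)sin(38.67°) + cos(20.30°)cos(38.67°)cos(-47.29°) = 0.7135
σ = 44.483° → d = Rσ = 6370·0.77637 = 4945 km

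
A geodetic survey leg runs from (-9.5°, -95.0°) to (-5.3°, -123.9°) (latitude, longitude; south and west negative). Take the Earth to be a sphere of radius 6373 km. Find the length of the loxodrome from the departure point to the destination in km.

3221 km

Rhumb course C = atan2(Δλ, Δψ) with Δψ = ln[tan(π/4+φ₂/2)/tan(π/4+φ₁/2)] = +0.0739, Δλ = -0.5044 → C = 278.34°
d = R·|Δφ| / |cos C| = 6373·0.07330 / 0.14503 = 3221 km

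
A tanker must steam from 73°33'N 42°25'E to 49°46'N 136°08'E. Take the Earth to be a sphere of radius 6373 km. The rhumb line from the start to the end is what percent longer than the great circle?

9.6%

Great circle: σ = 0.7665 rad → d_gc = Rσ = 4885.2 km
Rhumb: Δφ = -0.4151, Δλ = +1.6357, Δψ = -0.9298, q = Δφ/Δψ = 0.4464 → d_rh = R√(Δφ²+q²Δλ²) = 5353.1 km
Excess = (5353.1 − 4885.2) / 4885.2 = 467.9 / 4885.2 = 9.58% ≈ 9.6%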